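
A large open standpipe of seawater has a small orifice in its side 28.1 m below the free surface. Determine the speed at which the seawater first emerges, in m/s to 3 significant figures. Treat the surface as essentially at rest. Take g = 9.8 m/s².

Torricelli's result v = √(2gh) gives v = √(2·9.8·28.1) = 23.5 m/s.

23.5 m/s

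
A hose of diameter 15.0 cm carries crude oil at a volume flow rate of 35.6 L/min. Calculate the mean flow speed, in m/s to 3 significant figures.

v = 0.0336 m/s

Q = 35.6 L/min = 0.000593 m³/s.
v = Q/A = 0.000593 / 0.0177 = 0.0336 m/s.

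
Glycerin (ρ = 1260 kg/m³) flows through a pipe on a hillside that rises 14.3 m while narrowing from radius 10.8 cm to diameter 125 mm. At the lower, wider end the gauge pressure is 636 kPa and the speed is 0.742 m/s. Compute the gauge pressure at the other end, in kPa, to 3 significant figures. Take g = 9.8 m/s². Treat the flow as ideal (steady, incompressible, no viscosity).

By continuity, v₂ = v₁·A₁/A₂ = 0.742·(366/123) = 2.22 m/s.
Energy conservation along the streamline gives P₂ = P₁ − ½ρ(v₂² − v₁²) − ρg(h₂ − h₁).
P₂ = 636000 + ½·1260·(0.742² − 2.22²) − 1260·9.8·(+14.3) = 636000 + (-2750) − (177000) = 457000 Pa.

P₂ ≈ 457 kPa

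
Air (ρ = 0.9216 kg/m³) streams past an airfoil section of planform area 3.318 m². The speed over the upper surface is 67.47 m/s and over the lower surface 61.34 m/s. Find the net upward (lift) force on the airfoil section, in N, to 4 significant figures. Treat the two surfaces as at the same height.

F ≈ 1207 N

The faster flow above has the lower pressure; Bernoulli (same height) gives ΔP = ½ρ(v_up² − v_low²).
ΔP = ½·0.9216·(67.47² − 61.34²) = 363.9 Pa.
Lift = ΔP · A = 363.9 × 3.318 = 1207 N.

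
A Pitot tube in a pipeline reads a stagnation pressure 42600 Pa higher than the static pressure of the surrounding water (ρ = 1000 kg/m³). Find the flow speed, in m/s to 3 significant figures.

v ≈ 9.23 m/s

At the stagnation point the flow is brought to rest, so Bernoulli gives P_stag − P_static = ½ρv².
v = √(2ΔP/ρ) = √(2·42600/1000) = 9.23 m/s.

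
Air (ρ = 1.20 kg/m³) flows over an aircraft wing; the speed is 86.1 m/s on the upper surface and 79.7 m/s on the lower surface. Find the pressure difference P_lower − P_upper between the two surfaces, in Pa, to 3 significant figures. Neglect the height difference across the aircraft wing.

The pressure is lower where the speed is higher: ΔP = ½ρ(v_up² − v_low²).
ΔP = ½·1.20·(86.1² − 79.7²) = 637 Pa.

ΔP = 637 Pa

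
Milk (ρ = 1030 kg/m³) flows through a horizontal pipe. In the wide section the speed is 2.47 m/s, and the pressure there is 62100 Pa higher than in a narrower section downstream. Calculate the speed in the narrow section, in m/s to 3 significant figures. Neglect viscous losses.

With h₁ = h₂, rearranging Bernoulli gives v₂ = √(v₁² + 2ΔP/ρ).
v₂ = √(2.47² + 2·62100/1030) = √(6.10 + 121) = 11.3 m/s.

v₂ ≈ 11.3 m/s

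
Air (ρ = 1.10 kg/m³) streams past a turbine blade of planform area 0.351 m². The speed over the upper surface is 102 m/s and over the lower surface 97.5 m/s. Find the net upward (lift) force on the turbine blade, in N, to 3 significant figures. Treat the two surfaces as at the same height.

173 N

From P + ½ρv² = const at equal height, P_low − P_up = ½ρ(v_up² − v_low²).
ΔP = ½·1.10·(102² − 97.5²) = 494 Pa.
Lift = ΔP · A = 494 × 0.351 = 173 N.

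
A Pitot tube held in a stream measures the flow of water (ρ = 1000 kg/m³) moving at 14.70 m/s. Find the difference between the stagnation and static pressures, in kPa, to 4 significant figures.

108.0 kPa

Bernoulli between the free stream and the stagnation point: ½ρv² = P_stag − P_static.
ΔP = ½·1000·14.70² = 108000 Pa.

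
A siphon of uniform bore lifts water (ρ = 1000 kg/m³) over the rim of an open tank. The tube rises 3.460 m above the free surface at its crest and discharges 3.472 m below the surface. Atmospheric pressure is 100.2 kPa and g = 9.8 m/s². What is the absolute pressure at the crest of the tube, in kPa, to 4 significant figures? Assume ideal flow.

P_top ≈ 32.27 kPa

Bernoulli surface→outlet gives ½v² = g·h_out, so v = √(2·9.8·3.472) = 8.249 m/s.
With constant cross-section the crest speed equals v; applying Bernoulli from the surface up to the crest, P_top = P_atm − ½ρv² − ρg·h_top.
P_top = 100200 − ½·1000·8.249² − 1000·9.8·3.460 = 32270 Pa.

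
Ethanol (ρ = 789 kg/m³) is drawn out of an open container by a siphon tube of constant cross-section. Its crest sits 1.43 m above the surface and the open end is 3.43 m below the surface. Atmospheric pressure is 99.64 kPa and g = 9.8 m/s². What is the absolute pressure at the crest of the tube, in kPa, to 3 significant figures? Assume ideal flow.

P_top ≈ 62.1 kPa

From the surface to the outlet (both open to atmosphere, surface at rest): v = √(2g·h_out) = √(2·9.8·3.43) = 8.20 m/s.
With constant cross-section the crest speed equals v; applying Bernoulli from the surface up to the crest, P_top = P_atm − ½ρv² − ρg·h_top.
P_top = 99640 − ½·789·8.20² − 789·9.8·1.43 = 62100 Pa.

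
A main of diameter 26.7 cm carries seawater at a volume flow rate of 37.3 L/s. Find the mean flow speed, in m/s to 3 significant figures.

Q = 37.3 L/s = 0.0373 m³/s.
v = Q/A = 0.0373 / 0.0560 = 0.666 m/s.

0.666 m/s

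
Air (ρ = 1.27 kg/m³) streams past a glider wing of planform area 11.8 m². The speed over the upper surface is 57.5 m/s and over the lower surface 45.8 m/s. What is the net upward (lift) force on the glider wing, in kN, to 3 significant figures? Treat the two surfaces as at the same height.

With equal heights on the two surfaces, Bernoulli gives P_lower − P_upper = ½ρ(v_upper² − v_lower²).
ΔP = ½·1.27·(57.5² − 45.8²) = 767 Pa.
Lift = ΔP · A = 767 × 11.8 = 9060 N.

F = 9.06 kN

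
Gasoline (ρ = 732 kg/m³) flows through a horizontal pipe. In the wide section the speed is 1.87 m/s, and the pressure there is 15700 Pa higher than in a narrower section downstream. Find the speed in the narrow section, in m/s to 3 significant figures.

With h₁ = h₂, rearranging Bernoulli gives v₂ = √(v₁² + 2ΔP/ρ).
v₂ = √(1.87² + 2·15700/732) = √(3.50 + 42.9) = 6.81 m/s.

6.81 m/s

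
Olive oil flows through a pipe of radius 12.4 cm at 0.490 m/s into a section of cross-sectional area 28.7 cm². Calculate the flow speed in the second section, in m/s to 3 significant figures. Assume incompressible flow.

v₂ ≈ 8.25 m/s

The volume flow rate is constant, so v₂ = (A₁/A₂)v₁ = (483/28.7)·0.490 = 8.25 m/s.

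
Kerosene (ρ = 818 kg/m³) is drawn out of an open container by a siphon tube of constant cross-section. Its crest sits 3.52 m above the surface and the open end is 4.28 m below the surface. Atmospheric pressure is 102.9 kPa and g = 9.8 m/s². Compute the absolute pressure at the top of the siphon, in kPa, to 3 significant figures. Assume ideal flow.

P_top = 40.4 kPa

Bernoulli surface→outlet gives ½v² = g·h_out, so v = √(2·9.8·4.28) = 9.16 m/s.
The bore is uniform, so the speed at the crest is the same v. Bernoulli surface→crest: P_atm = P_top + ½ρv² + ρg·h_top.
P_top = 102900 − ½·818·9.16² − 818·9.8·3.52 = 40400 Pa.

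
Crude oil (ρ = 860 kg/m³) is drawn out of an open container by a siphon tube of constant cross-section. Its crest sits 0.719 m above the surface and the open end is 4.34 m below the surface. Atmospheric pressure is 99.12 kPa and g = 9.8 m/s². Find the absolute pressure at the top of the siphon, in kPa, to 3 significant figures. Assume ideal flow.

Bernoulli surface→outlet gives ½v² = g·h_out, so v = √(2·9.8·4.34) = 9.22 m/s.
The bore is uniform, so the speed at the crest is the same v. Bernoulli surface→crest: P_atm = P_top + ½ρv² + ρg·h_top.
P_top = 99120 − ½·860·9.22² − 860·9.8·0.719 = 56500 Pa.

P_top ≈ 56.5 kPa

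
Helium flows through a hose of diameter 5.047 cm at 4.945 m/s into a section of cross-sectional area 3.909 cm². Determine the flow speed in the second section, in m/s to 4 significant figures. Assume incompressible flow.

Continuity gives A₁v₁ = A₂v₂, so v₂ = (20.01 cm²)/(3.909 cm²) × 4.945 m/s = 25.31 m/s.

v₂ = 25.31 m/s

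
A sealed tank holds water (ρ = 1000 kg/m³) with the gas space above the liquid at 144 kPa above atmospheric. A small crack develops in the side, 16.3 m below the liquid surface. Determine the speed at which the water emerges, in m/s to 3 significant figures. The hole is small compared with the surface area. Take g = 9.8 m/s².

Take point 1 at the surface (v₁ ≈ 0) and point 2 at the hole (at atmospheric pressure). Bernoulli: P₁ + ρg h = P_atm + ½ρv₂².
With P₁ − P_atm = 144000 Pa, v₂ = √(2gh + 2ΔP/ρ) = √(2·9.8·16.3 + 2·144000/1000) = 24.6 m/s.

24.6 m/s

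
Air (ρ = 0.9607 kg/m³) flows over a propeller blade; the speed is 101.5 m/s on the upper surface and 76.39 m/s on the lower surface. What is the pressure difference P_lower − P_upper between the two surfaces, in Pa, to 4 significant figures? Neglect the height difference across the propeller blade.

With negligible Δh, P + ½ρv² is constant, so P_low − P_up = ½ρ(v_up² − v_low²).
ΔP = ½·0.9607·(101.5² − 76.39²) = 2146 Pa.

ΔP = 2146 Pa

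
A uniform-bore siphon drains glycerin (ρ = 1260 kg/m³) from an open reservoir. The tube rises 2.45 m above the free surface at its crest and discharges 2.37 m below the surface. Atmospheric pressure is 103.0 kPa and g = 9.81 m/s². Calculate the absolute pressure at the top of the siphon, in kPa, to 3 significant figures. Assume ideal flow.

The outlet speed comes from Torricelli: v = √(2g·2.37) = 6.82 m/s.
With constant cross-section the crest speed equals v; applying Bernoulli from the surface up to the crest, P_top = P_atm − ½ρv² − ρg·h_top.
P_top = 103000 − ½·1260·6.82² − 1260·9.81·2.45 = 43400 Pa.

P_top ≈ 43.4 kPa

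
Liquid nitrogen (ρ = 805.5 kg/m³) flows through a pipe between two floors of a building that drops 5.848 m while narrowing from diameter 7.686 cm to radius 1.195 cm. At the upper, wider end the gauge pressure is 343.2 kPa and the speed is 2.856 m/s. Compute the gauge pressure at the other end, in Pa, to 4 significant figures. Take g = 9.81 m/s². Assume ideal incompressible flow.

Continuity gives A₁v₁ = A₂v₂, so v₂ = (46.40 cm²)/(4.486 cm²) × 2.856 m/s = 29.54 m/s.
Energy conservation along the streamline gives P₂ = P₁ − ½ρ(v₂² − v₁²) − ρg(h₂ − h₁).
P₂ = 343200 + ½·805.5·(2.856² − 29.54²) − 805.5·9.81·(−5.848) = 343200 + (-348100) − (-46210) = 41330 Pa.

41330 Pa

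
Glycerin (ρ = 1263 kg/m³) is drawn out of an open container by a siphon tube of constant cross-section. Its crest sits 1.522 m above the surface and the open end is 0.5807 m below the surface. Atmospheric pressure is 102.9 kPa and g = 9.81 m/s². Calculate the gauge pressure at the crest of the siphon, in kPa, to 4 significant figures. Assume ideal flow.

P_gauge ≈ -26.05 kPa

The outlet speed comes from Torricelli: v = √(2g·0.5807) = 3.375 m/s.
With constant cross-section the crest speed equals v; applying Bernoulli from the surface up to the crest, P_top = P_atm − ½ρv² − ρg·h_top.
P_top = 102900 − ½·1263·3.375² − 1263·9.81·1.522 = 76850 Pa. So P_gauge = P_top − P_atm = -26050 Pa.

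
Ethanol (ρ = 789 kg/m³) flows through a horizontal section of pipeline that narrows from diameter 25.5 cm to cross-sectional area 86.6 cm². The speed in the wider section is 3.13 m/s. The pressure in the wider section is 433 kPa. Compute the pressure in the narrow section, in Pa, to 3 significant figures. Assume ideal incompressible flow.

P₂ ≈ 302000 Pa

The volume flow rate is constant, so v₂ = (A₁/A₂)v₁ = (511/86.6)·3.13 = 18.5 m/s.
With no height change, Bernoulli's equation is P₁ + ½ρv₁² = P₂ + ½ρv₂².
P₂ = P₁ − ½ρ(v₂² − v₁²) = 433000 − ½·789·(18.5² − 3.13²) = 433000 − 131000 = 302000 Pa.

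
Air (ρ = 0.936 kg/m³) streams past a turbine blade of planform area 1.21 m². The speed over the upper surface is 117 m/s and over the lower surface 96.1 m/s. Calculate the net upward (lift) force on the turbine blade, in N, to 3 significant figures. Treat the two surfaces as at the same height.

F ≈ 2520 N

From P + ½ρv² = const at equal height, P_low − P_up = ½ρ(v_up² − v_low²).
ΔP = ½·0.936·(117² − 96.1²) = 2080 Pa.
Lift = ΔP · A = 2080 × 1.21 = 2520 N.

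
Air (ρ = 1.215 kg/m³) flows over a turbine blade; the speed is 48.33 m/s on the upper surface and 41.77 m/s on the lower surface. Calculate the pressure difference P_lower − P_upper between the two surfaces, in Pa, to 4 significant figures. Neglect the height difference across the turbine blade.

With negligible Δh, P + ½ρv² is constant, so P_low − P_up = ½ρ(v_up² − v_low²).
ΔP = ½·1.215·(48.33² − 41.77²) = 359.1 Pa.

ΔP ≈ 359.1 Pa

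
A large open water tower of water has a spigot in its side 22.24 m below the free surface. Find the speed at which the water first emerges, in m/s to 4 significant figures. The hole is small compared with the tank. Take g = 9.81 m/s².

Torricelli's result v = √(2gh) gives v = √(2·9.81·22.24) = 20.89 m/s.

v ≈ 20.89 m/s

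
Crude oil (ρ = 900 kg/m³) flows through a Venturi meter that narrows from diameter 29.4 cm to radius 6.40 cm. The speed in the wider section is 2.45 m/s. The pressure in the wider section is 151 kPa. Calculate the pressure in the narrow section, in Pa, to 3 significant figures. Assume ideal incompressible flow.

Continuity gives A₁v₁ = A₂v₂, so v₂ = (679 cm²)/(129 cm²) × 2.45 m/s = 12.9 m/s.
With no height change, Bernoulli's equation is P₁ + ½ρv₁² = P₂ + ½ρv₂².
P₂ = P₁ − ½ρ(v₂² − v₁²) = 151000 − ½·900·(12.9² − 2.45²) = 151000 − 72500 = 78500 Pa.

P₂ = 78500 Pa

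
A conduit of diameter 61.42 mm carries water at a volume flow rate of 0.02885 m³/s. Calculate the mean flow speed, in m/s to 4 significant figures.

Q = 0.02885 m³/s = 0.02885 m³/s.
v = Q/A = 0.02885 / 0.002963 = 9.737 m/s.

v ≈ 9.737 m/s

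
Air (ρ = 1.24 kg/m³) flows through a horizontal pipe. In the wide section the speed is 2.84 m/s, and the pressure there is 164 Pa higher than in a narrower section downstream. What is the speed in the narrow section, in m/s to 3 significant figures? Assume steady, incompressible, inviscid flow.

Horizontal Bernoulli: P₁ + ½ρv₁² = P₂ + ½ρv₂², so v₂² = v₁² + 2(P₁ − P₂)/ρ.
v₂ = √(2.84² + 2·164/1.24) = √(8.07 + 265) = 16.5 m/s.

16.5 m/s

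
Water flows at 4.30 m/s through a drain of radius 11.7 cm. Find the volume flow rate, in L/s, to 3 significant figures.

Q ≈ 185 L/s

Q = A·v = 0.0430 m² × 4.30 m/s = 0.185 m³/s.
Converting: 0.185 m³/s × 1000 = 185 L/s.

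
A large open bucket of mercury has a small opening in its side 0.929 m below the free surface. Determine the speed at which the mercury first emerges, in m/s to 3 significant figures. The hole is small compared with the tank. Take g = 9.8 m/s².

Torricelli's result v = √(2gh) gives v = √(2·9.8·0.929) = 4.27 m/s.

v ≈ 4.27 m/s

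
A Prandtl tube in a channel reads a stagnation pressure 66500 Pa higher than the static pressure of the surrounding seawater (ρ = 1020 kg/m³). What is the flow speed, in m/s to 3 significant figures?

At the stagnation point the flow is brought to rest, so Bernoulli gives P_stag − P_static = ½ρv².
v = √(2ΔP/ρ) = √(2·66500/1020) = 11.4 m/s.

11.4 m/s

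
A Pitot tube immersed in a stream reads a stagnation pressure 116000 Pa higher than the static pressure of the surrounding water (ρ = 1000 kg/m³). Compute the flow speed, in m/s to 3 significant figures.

The dynamic pressure equals the rise in static pressure at the stagnation point: ΔP = ½ρv².
v = √(2ΔP/ρ) = √(2·116000/1000) = 15.2 m/s.

15.2 m/s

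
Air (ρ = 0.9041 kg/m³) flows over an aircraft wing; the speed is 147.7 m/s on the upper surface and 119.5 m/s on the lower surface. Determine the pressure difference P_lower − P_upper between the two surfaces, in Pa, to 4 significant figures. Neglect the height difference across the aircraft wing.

ΔP ≈ 3406 Pa

The pressure is lower where the speed is higher: ΔP = ½ρ(v_up² − v_low²).
ΔP = ½·0.9041·(147.7² − 119.5²) = 3406 Pa.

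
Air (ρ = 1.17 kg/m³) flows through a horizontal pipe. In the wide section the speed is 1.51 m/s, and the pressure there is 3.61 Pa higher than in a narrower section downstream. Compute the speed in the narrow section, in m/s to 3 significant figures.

With h₁ = h₂, rearranging Bernoulli gives v₂ = √(v₁² + 2ΔP/ρ).
v₂ = √(1.51² + 2·3.61/1.17) = √(2.28 + 6.17) = 2.91 m/s.

v₂ ≈ 2.91 m/s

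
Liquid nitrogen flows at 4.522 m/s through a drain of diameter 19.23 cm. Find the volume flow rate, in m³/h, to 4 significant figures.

Q ≈ 472.8 m³/h

Q = A·v = 0.02904 m² × 4.522 m/s = 0.1313 m³/s.
Converting: 0.1313 m³/s × 3600 = 472.8 m³/h.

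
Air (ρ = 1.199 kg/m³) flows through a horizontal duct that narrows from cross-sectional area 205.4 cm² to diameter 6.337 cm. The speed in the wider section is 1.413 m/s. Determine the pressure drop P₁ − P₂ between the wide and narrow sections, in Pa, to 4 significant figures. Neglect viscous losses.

By continuity, v₂ = v₁·A₁/A₂ = 1.413·(205.4/31.54) = 9.202 m/s.
With no height change, Bernoulli's equation is P₁ + ½ρv₁² = P₂ + ½ρv₂².
P₁ − P₂ = ½·1.199·(9.202² − 1.413²) = ½·1.199·82.68 = 49.57 Pa.

49.57 Pa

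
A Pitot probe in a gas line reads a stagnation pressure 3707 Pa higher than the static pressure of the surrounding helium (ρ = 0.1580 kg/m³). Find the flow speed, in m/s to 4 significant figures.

At the stagnation point the flow is brought to rest, so Bernoulli gives P_stag − P_static = ½ρv².
v = √(2ΔP/ρ) = √(2·3707/0.1580) = 216.6 m/s.

v = 216.6 m/s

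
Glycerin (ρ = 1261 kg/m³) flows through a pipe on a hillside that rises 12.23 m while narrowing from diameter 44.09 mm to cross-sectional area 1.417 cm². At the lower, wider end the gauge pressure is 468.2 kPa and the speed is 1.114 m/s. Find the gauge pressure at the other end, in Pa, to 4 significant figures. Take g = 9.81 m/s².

By continuity, v₂ = v₁·A₁/A₂ = 1.114·(15.27/1.417) = 12.00 m/s.
Energy conservation along the streamline gives P₂ = P₁ − ½ρ(v₂² − v₁²) − ρg(h₂ − h₁).
P₂ = 468200 + ½·1261·(1.114² − 12.00²) − 1261·9.81·(+12.23) = 468200 + (-90050) − (151300) = 226900 Pa.

P₂ ≈ 226900 Pa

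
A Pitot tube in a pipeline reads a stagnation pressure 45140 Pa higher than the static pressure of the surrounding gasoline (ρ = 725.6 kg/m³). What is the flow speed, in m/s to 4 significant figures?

The dynamic pressure equals the rise in static pressure at the stagnation point: ΔP = ½ρv².
v = √(2ΔP/ρ) = √(2·45140/725.6) = 11.15 m/s.

11.15 m/s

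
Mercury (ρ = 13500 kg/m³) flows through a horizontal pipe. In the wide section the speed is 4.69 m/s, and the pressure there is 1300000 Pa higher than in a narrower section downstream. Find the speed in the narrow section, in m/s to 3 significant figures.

v₂ ≈ 14.6 m/s

Horizontal Bernoulli: P₁ + ½ρv₁² = P₂ + ½ρv₂², so v₂² = v₁² + 2(P₁ − P₂)/ρ.
v₂ = √(4.69² + 2·1300000/13500) = √(22.0 + 193) = 14.6 m/s.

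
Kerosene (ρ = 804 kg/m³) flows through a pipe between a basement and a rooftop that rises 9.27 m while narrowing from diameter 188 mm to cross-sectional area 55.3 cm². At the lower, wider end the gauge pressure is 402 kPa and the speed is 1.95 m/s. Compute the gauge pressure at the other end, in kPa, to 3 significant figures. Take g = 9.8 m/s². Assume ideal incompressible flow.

By continuity, v₂ = v₁·A₁/A₂ = 1.95·(278/55.3) = 9.79 m/s.
Energy conservation along the streamline gives P₂ = P₁ − ½ρ(v₂² − v₁²) − ρg(h₂ − h₁).
P₂ = 402000 + ½·804·(1.95² − 9.79²) − 804·9.8·(+9.27) = 402000 + (-37000) − (73000) = 292000 Pa.

292 kPa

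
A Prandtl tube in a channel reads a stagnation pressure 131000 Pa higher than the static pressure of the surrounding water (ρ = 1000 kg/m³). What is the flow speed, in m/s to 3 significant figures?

v ≈ 16.2 m/s

Bernoulli between the free stream and the stagnation point: ½ρv² = P_stag − P_static.
v = √(2ΔP/ρ) = √(2·131000/1000) = 16.2 m/s.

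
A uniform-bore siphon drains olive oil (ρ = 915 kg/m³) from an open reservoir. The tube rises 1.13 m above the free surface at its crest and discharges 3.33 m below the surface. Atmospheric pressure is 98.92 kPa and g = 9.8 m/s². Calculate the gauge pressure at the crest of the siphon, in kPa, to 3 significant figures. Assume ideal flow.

From the surface to the outlet (both open to atmosphere, surface at rest): v = √(2g·h_out) = √(2·9.8·3.33) = 8.08 m/s.
Continuity keeps v the same throughout the tube; from surface to crest, P_atm + 0 = P_top + ½ρv² + ρg·h_top.
P_top = 98920 − ½·915·8.08² − 915·9.8·1.13 = 58900 Pa. So P_gauge = P_top − P_atm = -40000 Pa.

P_gauge = -40.0 kPa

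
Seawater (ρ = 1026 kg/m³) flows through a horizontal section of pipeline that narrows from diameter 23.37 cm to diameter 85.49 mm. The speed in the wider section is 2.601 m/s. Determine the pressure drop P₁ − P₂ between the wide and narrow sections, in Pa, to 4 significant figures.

Mass conservation (A₁v₁ = A₂v₂) gives v₂ = 2.601 × 429.0/57.40 = 19.44 m/s.
Bernoulli (h₁ = h₂): P₁ − P₂ = ½ρ(v₂² − v₁²).
P₁ − P₂ = ½·1026·(19.44² − 2.601²) = ½·1026·371.0 = 190300 Pa.

190300 Pa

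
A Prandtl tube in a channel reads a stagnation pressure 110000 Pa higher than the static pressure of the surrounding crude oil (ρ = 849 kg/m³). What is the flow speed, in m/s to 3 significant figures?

Bernoulli between the free stream and the stagnation point: ½ρv² = P_stag − P_static.
v = √(2ΔP/ρ) = √(2·110000/849) = 16.1 m/s.

16.1 m/s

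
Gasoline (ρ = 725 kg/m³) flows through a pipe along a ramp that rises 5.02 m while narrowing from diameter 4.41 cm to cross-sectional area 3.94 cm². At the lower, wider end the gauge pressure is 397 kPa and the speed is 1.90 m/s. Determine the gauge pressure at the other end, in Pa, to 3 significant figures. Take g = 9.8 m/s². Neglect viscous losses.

Continuity gives A₁v₁ = A₂v₂, so v₂ = (15.3 cm²)/(3.94 cm²) × 1.90 m/s = 7.37 m/s.
Bernoulli: P₁ + ½ρv₁² + ρg h₁ = P₂ + ½ρv₂² + ρg h₂, so P₂ = P₁ + ½ρ(v₁² − v₂²) − ρg(h₂ − h₁).
P₂ = 397000 + ½·725·(1.90² − 7.37²) − 725·9.8·(+5.02) = 397000 + (-18400) − (35700) = 343000 Pa.

P₂ ≈ 343000 Pa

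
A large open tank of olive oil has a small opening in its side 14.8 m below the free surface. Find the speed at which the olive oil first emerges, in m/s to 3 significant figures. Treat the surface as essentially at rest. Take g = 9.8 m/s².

With the surface at rest and both surface and jet at atmospheric pressure, Bernoulli gives ρg h = ½ρv², so v = √(2gh) = √(2·9.8·14.8) = 17.0 m/s.

17.0 m/s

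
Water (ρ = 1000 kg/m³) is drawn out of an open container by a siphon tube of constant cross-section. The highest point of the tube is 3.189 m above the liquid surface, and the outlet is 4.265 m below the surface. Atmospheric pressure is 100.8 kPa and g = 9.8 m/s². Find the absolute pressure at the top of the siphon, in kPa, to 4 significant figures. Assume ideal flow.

P_top ≈ 27.75 kPa

Bernoulli surface→outlet gives ½v² = g·h_out, so v = √(2·9.8·4.265) = 9.143 m/s.
The bore is uniform, so the speed at the crest is the same v. Bernoulli surface→crest: P_atm = P_top + ½ρv² + ρg·h_top.
P_top = 100800 − ½·1000·9.143² − 1000·9.8·3.189 = 27750 Pa.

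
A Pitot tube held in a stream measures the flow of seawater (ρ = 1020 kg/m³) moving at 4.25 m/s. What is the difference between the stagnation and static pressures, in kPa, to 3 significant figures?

ΔP = 9.21 kPa

The dynamic pressure equals the rise in static pressure at the stagnation point: ΔP = ½ρv².
ΔP = ½·1020·4.25² = 9210 Pa.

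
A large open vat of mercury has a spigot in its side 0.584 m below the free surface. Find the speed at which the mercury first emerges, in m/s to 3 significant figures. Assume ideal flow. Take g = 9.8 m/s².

Bernoulli from surface to hole (P equal, v_surface ≈ 0): v = √(2gh) = √(2×9.8×0.584) = 3.38 m/s.

v ≈ 3.38 m/s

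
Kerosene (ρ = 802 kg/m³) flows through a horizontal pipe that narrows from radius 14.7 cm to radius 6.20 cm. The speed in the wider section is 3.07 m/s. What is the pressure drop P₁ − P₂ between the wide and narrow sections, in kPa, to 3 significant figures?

ΔP ≈ 116 kPa

Continuity gives A₁v₁ = A₂v₂, so v₂ = (679 cm²)/(121 cm²) × 3.07 m/s = 17.3 m/s.
The pipe is horizontal, so Bernoulli reduces to P₁ + ½ρv₁² = P₂ + ½ρv₂².
P₁ − P₂ = ½·802·(17.3² − 3.07²) = ½·802·288 = 116000 Pa.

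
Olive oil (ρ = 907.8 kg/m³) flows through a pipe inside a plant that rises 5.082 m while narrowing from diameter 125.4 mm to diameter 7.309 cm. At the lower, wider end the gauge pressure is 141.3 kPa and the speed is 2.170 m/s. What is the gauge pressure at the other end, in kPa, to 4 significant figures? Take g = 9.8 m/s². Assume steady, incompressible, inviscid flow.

79.71 kPa

Mass conservation (A₁v₁ = A₂v₂) gives v₂ = 2.170 × 123.5/41.96 = 6.388 m/s.
Applying Bernoulli between the two ends and solving for P₂: P₂ = P₁ + ½ρ(v₁² − v₂²) − ρgΔh.
P₂ = 141300 + ½·907.8·(2.170² − 6.388²) − 907.8·9.8·(+5.082) = 141300 + (-16380) − (45210) = 79710 Pa.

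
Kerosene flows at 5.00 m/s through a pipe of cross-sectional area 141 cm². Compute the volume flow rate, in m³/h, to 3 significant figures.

Q = A·v = 0.0141 m² × 5.00 m/s = 0.0705 m³/s.
Converting: 0.0705 m³/s × 3600 = 254 m³/h.

Q ≈ 254 m³/h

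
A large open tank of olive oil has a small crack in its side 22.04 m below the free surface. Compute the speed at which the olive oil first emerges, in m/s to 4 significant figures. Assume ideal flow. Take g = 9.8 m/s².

20.78 m/s

Bernoulli from surface to hole (P equal, v_surface ≈ 0): v = √(2gh) = √(2×9.8×22.04) = 20.78 m/s.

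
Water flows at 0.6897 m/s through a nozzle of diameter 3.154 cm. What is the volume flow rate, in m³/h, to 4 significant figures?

Q = A·v = 0.0007813 m² × 0.6897 m/s = 0.0005389 m³/s.
Converting: 0.0005389 m³/s × 3600 = 1.940 m³/h.

Q = 1.940 m³/h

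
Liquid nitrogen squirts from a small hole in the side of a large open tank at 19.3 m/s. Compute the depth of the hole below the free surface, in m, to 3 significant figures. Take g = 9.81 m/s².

h = 19.0 m

Inverting v = √(2gh) gives h = v² / 2g.
h = 19.3²/(2·9.81) = 372/19.62 = 19.0 m.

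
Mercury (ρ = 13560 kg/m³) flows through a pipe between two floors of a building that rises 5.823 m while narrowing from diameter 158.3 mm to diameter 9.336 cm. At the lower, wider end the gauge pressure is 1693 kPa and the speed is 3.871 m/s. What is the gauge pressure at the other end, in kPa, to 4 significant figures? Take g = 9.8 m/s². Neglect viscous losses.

181.0 kPa

Continuity gives A₁v₁ = A₂v₂, so v₂ = (196.8 cm²)/(68.46 cm²) × 3.871 m/s = 11.13 m/s.
Applying Bernoulli between the two ends and solving for P₂: P₂ = P₁ + ½ρ(v₁² − v₂²) − ρgΔh.
P₂ = 1693000 + ½·13560·(3.871² − 11.13²) − 13560·9.8·(+5.823) = 1693000 + (-738200) − (773800) = 181000 Pa.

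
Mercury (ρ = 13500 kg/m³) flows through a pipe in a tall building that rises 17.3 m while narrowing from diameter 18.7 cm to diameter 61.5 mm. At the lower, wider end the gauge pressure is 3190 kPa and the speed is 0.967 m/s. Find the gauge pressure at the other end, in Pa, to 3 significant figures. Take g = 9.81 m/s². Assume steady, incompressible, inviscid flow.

P₂ = 366000 Pa

The volume flow rate is constant, so v₂ = (A₁/A₂)v₁ = (275/29.7)·0.967 = 8.94 m/s.
Applying Bernoulli between the two ends and solving for P₂: P₂ = P₁ + ½ρ(v₁² − v₂²) − ρgΔh.
P₂ = 3190000 + ½·13500·(0.967² − 8.94²) − 13500·9.81·(+17.3) = 3190000 + (-533000) − (2290000) = 366000 Pa.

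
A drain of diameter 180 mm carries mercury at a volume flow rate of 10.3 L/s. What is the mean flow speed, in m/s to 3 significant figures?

v ≈ 0.405 m/s

Q = 10.3 L/s = 0.0103 m³/s.
v = Q/A = 0.0103 / 0.0254 = 0.405 m/s.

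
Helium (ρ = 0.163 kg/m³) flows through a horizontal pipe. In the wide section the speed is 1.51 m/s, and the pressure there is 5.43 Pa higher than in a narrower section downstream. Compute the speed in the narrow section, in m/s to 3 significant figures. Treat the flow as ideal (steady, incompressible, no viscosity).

Along the level pipe P + ½ρv² is conserved, hence v₂² = v₁² + 2(P₁ − P₂)/ρ.
v₂ = √(1.51² + 2·5.43/0.163) = √(2.28 + 66.6) = 8.30 m/s.

v₂ ≈ 8.30 m/s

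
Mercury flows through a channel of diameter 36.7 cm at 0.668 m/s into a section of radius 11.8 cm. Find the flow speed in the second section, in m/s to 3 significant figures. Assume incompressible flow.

1.62 m/s

Continuity gives A₁v₁ = A₂v₂, so v₂ = (1060 cm²)/(437 cm²) × 0.668 m/s = 1.62 m/s.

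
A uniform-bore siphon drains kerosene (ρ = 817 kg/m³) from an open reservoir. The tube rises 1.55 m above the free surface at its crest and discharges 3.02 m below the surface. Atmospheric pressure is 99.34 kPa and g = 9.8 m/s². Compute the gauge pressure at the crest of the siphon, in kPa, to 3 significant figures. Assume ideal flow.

Bernoulli surface→outlet gives ½v² = g·h_out, so v = √(2·9.8·3.02) = 7.69 m/s.
With constant cross-section the crest speed equals v; applying Bernoulli from the surface up to the crest, P_top = P_atm − ½ρv² − ρg·h_top.
P_top = 99340 − ½·817·7.69² − 817·9.8·1.55 = 62700 Pa. So P_gauge = P_top − P_atm = -36600 Pa.

P_gauge ≈ -36.6 kPa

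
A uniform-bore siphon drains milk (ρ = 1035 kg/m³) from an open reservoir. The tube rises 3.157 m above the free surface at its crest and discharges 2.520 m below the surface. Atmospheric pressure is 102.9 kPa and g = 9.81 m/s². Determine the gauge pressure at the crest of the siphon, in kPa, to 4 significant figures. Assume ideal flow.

Bernoulli surface→outlet gives ½v² = g·h_out, so v = √(2·9.81·2.520) = 7.032 m/s.
With constant cross-section the crest speed equals v; applying Bernoulli from the surface up to the crest, P_top = P_atm − ½ρv² − ρg·h_top.
P_top = 102900 − ½·1035·7.032² − 1035·9.81·3.157 = 45260 Pa. So P_gauge = P_top − P_atm = -57640 Pa.

P_gauge ≈ -57.64 kPa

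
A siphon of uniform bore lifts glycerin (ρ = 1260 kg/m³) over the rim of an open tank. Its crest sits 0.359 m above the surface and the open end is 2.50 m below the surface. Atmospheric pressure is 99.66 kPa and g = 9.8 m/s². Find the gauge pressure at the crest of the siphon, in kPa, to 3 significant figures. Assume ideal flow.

P_gauge ≈ -35.3 kPa

Bernoulli surface→outlet gives ½v² = g·h_out, so v = √(2·9.8·2.50) = 7.00 m/s.
The bore is uniform, so the speed at the crest is the same v. Bernoulli surface→crest: P_atm = P_top + ½ρv² + ρg·h_top.
P_top = 99660 − ½·1260·7.00² − 1260·9.8·0.359 = 64400 Pa. So P_gauge = P_top − P_atm = -35300 Pa.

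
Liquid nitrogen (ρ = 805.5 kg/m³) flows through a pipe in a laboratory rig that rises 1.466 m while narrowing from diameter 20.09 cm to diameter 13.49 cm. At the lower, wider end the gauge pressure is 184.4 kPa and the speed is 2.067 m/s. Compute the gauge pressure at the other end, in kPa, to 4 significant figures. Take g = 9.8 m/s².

P₂ ≈ 166.1 kPa

Mass conservation (A₁v₁ = A₂v₂) gives v₂ = 2.067 × 317.0/142.9 = 4.584 m/s.
Energy conservation along the streamline gives P₂ = P₁ − ½ρ(v₂² − v₁²) − ρg(h₂ − h₁).
P₂ = 184400 + ½·805.5·(2.067² − 4.584²) − 805.5·9.8·(+1.466) = 184400 + (-6744) − (11570) = 166100 Pa.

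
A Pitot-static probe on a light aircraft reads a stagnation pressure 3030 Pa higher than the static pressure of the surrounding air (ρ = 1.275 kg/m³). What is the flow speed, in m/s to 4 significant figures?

Bernoulli between the free stream and the stagnation point: ½ρv² = P_stag − P_static.
v = √(2ΔP/ρ) = √(2·3030/1.275) = 68.94 m/s.

v = 68.94 m/s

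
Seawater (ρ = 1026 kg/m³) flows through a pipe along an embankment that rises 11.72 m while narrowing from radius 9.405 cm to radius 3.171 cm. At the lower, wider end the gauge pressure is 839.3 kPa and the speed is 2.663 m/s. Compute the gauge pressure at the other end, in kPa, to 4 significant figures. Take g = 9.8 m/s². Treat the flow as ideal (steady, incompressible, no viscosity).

Mass conservation (A₁v₁ = A₂v₂) gives v₂ = 2.663 × 277.9/31.59 = 23.43 m/s.
Energy conservation along the streamline gives P₂ = P₁ − ½ρ(v₂² − v₁²) − ρg(h₂ − h₁).
P₂ = 839300 + ½·1026·(2.663² − 23.43²) − 1026·9.8·(+11.72) = 839300 + (-277900) − (117800) = 443600 Pa.

P₂ ≈ 443.6 kPa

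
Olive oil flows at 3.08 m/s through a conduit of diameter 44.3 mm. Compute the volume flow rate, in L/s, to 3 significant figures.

Q ≈ 4.75 L/s

Q = A·v = 0.00154 m² × 3.08 m/s = 0.00475 m³/s.
Converting: 0.00475 m³/s × 1000 = 4.75 L/s.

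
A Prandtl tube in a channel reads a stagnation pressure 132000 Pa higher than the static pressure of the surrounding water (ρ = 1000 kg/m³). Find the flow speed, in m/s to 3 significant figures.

The dynamic pressure equals the rise in static pressure at the stagnation point: ΔP = ½ρv².
v = √(2ΔP/ρ) = √(2·132000/1000) = 16.2 m/s.

v = 16.2 m/s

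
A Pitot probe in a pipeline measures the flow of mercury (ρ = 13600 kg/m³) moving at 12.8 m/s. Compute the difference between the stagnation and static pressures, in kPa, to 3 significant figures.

ΔP = 1110 kPa

The dynamic pressure equals the rise in static pressure at the stagnation point: ΔP = ½ρv².
ΔP = ½·13600·12.8² = 1110000 Pa.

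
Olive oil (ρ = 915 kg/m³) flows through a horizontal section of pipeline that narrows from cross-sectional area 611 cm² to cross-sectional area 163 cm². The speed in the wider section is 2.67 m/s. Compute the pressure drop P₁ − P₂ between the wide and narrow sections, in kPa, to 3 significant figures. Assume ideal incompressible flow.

Mass conservation (A₁v₁ = A₂v₂) gives v₂ = 2.67 × 611/163 = 10.0 m/s.
Bernoulli (h₁ = h₂): P₁ − P₂ = ½ρ(v₂² − v₁²).
P₁ − P₂ = ½·915·(10.0² − 2.67²) = ½·915·93.0 = 42600 Pa.

ΔP ≈ 42.6 kPa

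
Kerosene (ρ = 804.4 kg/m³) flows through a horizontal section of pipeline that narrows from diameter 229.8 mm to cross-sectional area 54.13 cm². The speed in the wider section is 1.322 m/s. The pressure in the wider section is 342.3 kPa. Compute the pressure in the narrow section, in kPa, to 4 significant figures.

P₂ ≈ 301.7 kPa

Continuity gives A₁v₁ = A₂v₂, so v₂ = (414.8 cm²)/(54.13 cm²) × 1.322 m/s = 10.13 m/s.
Along the horizontal streamline, P + ½ρv² is constant.
P₂ = P₁ − ½ρ(v₂² − v₁²) = 342300 − ½·804.4·(10.13² − 1.322²) = 342300 − 40560 = 301700 Pa.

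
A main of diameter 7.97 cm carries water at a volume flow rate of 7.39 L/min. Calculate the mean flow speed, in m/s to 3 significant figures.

Q = 7.39 L/min = 0.000123 m³/s.
v = Q/A = 0.000123 / 0.00499 = 0.0247 m/s.

v ≈ 0.0247 m/s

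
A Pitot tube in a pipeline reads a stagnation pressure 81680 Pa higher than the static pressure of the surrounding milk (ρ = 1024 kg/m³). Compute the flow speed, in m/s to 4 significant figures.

v ≈ 12.63 m/s

The dynamic pressure equals the rise in static pressure at the stagnation point: ΔP = ½ρv².
v = √(2ΔP/ρ) = √(2·81680/1024) = 12.63 m/s.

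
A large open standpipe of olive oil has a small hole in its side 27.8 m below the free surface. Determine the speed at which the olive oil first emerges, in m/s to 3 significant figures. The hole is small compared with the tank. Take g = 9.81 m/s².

23.4 m/s

Torricelli's result v = √(2gh) gives v = √(2·9.81·27.8) = 23.4 m/s.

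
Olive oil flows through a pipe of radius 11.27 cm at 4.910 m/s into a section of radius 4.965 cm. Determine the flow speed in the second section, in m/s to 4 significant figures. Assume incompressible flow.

25.30 m/s

Mass conservation (A₁v₁ = A₂v₂) gives v₂ = 4.910 × 399.0/77.44 = 25.30 m/s.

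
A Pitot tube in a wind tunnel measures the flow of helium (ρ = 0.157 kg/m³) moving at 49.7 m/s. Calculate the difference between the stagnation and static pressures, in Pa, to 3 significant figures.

Bernoulli between the free stream and the stagnation point: ½ρv² = P_stag − P_static.
ΔP = ½·0.157·49.7² = 194 Pa.

ΔP ≈ 194 Pa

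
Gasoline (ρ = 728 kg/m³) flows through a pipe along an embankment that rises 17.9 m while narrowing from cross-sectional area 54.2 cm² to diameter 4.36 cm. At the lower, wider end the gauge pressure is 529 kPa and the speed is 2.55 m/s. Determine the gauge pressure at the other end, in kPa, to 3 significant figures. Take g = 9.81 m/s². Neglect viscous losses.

372 kPa

The volume flow rate is constant, so v₂ = (A₁/A₂)v₁ = (54.2/14.9)·2.55 = 9.26 m/s.
Bernoulli: P₁ + ½ρv₁² + ρg h₁ = P₂ + ½ρv₂² + ρg h₂, so P₂ = P₁ + ½ρ(v₁² − v₂²) − ρg(h₂ − h₁).
P₂ = 529000 + ½·728·(2.55² − 9.26²) − 728·9.81·(+17.9) = 529000 + (-28800) − (128000) = 372000 Pa.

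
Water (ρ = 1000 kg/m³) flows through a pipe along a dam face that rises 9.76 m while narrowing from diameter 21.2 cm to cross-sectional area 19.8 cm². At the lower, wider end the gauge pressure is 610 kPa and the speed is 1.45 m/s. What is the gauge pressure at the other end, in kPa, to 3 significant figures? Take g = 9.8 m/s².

P₂ = 181 kPa

By continuity, v₂ = v₁·A₁/A₂ = 1.45·(353/19.8) = 25.9 m/s.
Applying Bernoulli between the two ends and solving for P₂: P₂ = P₁ + ½ρ(v₁² − v₂²) − ρgΔh.
P₂ = 610000 + ½·1000·(1.45² − 25.9²) − 1000·9.8·(+9.76) = 610000 + (-333000) − (95600) = 181000 Pa.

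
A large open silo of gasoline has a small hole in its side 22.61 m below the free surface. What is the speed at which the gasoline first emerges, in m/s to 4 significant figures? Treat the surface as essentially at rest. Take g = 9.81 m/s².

With the surface at rest and both surface and jet at atmospheric pressure, Bernoulli gives ρg h = ½ρv², so v = √(2gh) = √(2·9.81·22.61) = 21.06 m/s.

v = 21.06 m/s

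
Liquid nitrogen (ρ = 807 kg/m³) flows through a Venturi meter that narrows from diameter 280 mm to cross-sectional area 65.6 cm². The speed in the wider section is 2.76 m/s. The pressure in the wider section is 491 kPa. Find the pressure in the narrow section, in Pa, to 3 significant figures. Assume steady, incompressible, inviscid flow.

Continuity gives A₁v₁ = A₂v₂, so v₂ = (616 cm²)/(65.6 cm²) × 2.76 m/s = 25.9 m/s.
Bernoulli (h₁ = h₂): P₁ − P₂ = ½ρ(v₂² − v₁²).
P₂ = P₁ − ½ρ(v₂² − v₁²) = 491000 − ½·807·(25.9² − 2.76²) = 491000 − 268000 = 223000 Pa.

P₂ = 223000 Pa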